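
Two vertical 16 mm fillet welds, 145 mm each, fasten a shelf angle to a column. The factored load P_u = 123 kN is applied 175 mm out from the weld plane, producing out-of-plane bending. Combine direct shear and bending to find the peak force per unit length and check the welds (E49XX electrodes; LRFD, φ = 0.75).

E49XX → F_EXX = 490 MPa.
L_w = 2 × 145 = 290 mm; section modulus (unit throat) S = 2 × L²/6 = 7008 mm².
Direct shear f_v = P/L_w = 123×10³/290 = 424.1 N/mm.
Moment M = P × e = 123×10³ × 175 = 21525000 N·mm; bending f_b = M/S = 3071 N/mm.
f_max = √(f_v² + f_b²) = √(424.1² + 3071²) = 3100 N/mm.
φr_n = 0.75 × 0.6 × 490 × (0.707 × 16) = 2494 N/mm → NOT adequate.

f_max ≈ 3100 N/mm; NOT adequate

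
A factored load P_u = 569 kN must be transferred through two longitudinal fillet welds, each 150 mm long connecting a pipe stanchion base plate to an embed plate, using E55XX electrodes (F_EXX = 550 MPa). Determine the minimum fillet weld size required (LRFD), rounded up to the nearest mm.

Total weld length L = 300 mm.
Required throat t_e = P_u / (φ × 0.6 F_EXX × L) = 569 / (0.75 × 0.6 × 550 × 300 × 10⁻³) = 7.663 mm.
Required leg w = t_e / 0.707 = 10.84 mm → use 11 mm.

w = 11 mm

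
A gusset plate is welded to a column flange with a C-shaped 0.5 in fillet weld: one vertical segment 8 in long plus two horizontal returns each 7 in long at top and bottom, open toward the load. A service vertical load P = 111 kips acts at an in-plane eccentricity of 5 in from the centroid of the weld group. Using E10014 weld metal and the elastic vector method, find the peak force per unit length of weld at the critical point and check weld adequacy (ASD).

E100XX → F_EXX = 100 ksi.
Total weld length L_w = 22 in. Treat welds as unit-width lines.
Centroid: x̄ = 2×7×3.5 / 22 = 2.227 in from the vertical weld.
Polar moment about centroid: J = I_x + I_y = [8³/12 + 2×7×4²] + [8×2.227² + 2(7³/12 + 7×1.273²)] = 386.2 in³.
Direct shear f_v = P/L_w = 111 / 22 = 5.045 kip/in (vertical).
Torsion M = P·e = 111 × 5 = 555 kip·in.
Critical point at (x, y) = (4.773, 4) from centroid. f_tx = M·y/J = 5.748 kip/in; f_ty = M·x/J = 6.859 kip/in.
Resultant f_max = √[f_tx² + (f_v + f_ty)²] = √[5.748² + (5.045 + 6.859)²] = 13.22 kip/in.
Capacity per unit length: r_n/Ω = (1/2.0) × 0.6 × 100 × (0.707 × 0.5) = 10.6 kip/in.
13.22 > 10.6 → NOT adequate.

f_max ≈ 13.2 kip/in; NOT adequate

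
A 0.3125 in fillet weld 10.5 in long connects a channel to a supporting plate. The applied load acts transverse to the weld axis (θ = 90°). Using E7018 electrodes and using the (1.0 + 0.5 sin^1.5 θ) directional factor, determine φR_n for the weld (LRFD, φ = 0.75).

E70XX → F_EXX = 70 ksi.
t_e = 0.707 × 0.3125 = 0.2209 in; A_we = 0.2209 × 10.5 = 2.32 in².
Directional factor: 1.0 + 0.5 sin^1.5(90°) = 1.5.
F_nw = 0.6 × 70 × 1.5 = 63 ksi.
φR_n = 0.75 × 63 × 2.32 = 109.6 kips.

φR_n ≈ 110 kips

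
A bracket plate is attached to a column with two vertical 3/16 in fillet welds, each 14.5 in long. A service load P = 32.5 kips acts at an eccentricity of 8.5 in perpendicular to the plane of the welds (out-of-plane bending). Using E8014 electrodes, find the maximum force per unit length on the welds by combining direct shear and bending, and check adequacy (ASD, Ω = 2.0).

E80XX → F_EXX = 80 ksi.
L_w = 2 × 14.5 = 29 in; section modulus (unit throat) S = 2 × L²/6 = 70.08 in².
Direct shear f_v = P/L_w = 32.5/29 = 1.121 kip/in.
Moment M = P × e = 32.5 × 8.5 = 276.25 kip·in; bending f_b = M/S = 3.942 kip/in.
f_max = √(f_v² + f_b²) = √(1.121² + 3.942²) = 4.098 kip/in.
r_n/Ω = (1/2.0) × 0.6 × 80 × (0.707 × 0.1875) = 3.181 kip/in → NOT adequate.

f_max ≈ 4.1 kip/in; NOT adequate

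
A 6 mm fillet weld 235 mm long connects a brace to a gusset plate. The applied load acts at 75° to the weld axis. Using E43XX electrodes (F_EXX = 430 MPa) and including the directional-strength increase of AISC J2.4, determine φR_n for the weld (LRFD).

t_e = 0.707 × 6 = 4.242 mm; A_we = 4.242 × 235 = 996.9 mm².
Directional factor: 1.0 + 0.5 sin^1.5(75°) = 1.475.
F_nw = 0.6 × 430 × 1.475 = 380.5 MPa.
φR_n = 0.75 × 380.5 × 996.9 × 10⁻³ = 284.5 kN.

φR_n ≈ 284 kN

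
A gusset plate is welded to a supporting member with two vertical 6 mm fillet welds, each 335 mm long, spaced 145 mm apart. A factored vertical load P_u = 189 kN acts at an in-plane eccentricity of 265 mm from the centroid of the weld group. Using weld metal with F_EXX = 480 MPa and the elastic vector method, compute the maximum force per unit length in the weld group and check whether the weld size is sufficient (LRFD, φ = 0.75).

Total weld length L_w = 670 mm. Treat welds as unit-width lines.
Polar moment about centroid: J = 2[d³/12 + d(b/2)²] = 2[335³/12 + 335×72.5²] = 9788000 mm³.
Direct shear f_v = P/L_w = 189×10³ / 670 = 282.1 N/mm (vertical).
Torsion M = P·e = 189×10³ × 265 = 50085000 N·mm.
Critical point at (x, y) = (72.5, 167.5) from centroid. f_tx = M·y/J = 857.1 N/mm; f_ty = M·x/J = 371 N/mm.
Resultant f_max = √[f_tx² + (f_v + f_ty)²] = √[857.1² + (282.1 + 371)²] = 1078 N/mm.
Capacity per unit length: φr_n = 0.75 × 0.6 × 480 × (0.707 × 6) = 916.3 N/mm.
1078 > 916.3 → NOT adequate.

f_max ≈ 1080 N/mm; NOT adequate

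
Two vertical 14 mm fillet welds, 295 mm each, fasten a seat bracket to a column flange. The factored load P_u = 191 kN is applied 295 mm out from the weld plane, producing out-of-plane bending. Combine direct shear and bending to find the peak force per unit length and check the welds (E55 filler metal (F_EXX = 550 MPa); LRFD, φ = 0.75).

L_w = 2 × 295 = 590 mm; section modulus (unit throat) S = 2 × L²/6 = 29010 mm².
Direct shear f_v = P/L_w = 191×10³/590 = 323.7 N/mm.
Moment M = P × e = 191×10³ × 295 = 56345000 N·mm; bending f_b = M/S = 1942 N/mm.
f_max = √(f_v² + f_b²) = √(323.7² + 1942²) = 1969 N/mm.
φr_n = 0.75 × 0.6 × 550 × (0.707 × 14) = 2450 N/mm → adequate.

f_max ≈ 1970 N/mm; adequate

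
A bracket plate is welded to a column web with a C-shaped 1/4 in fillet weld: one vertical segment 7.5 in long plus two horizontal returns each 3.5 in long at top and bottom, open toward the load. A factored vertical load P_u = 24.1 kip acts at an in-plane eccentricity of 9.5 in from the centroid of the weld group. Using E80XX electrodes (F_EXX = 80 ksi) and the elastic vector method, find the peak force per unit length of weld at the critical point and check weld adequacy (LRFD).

Total weld length L_w = 14.5 in. Treat welds as unit-width lines.
Centroid: x̄ = 2×3.5×1.75 / 14.5 = 0.8448 in from the vertical weld.
Polar moment about centroid: J = I_x + I_y = [7.5³/12 + 2×3.5×3.75²] + [7.5×0.8448² + 2(3.5³/12 + 3.5×0.9052²)] = 151.8 in³.
Direct shear f_v = P/L_w = 24.1 / 14.5 = 1.662 kip/in (vertical).
Torsion M = P·e = 24.1 × 9.5 = 228.95 kip·in.
Critical point at (x, y) = (2.655, 3.75) from centroid. f_tx = M·y/J = 5.655 kip/in; f_ty = M·x/J = 4.004 kip/in.
Resultant f_max = √[f_tx² + (f_v + f_ty)²] = √[5.655² + (1.662 + 4.004)²] = 8.005 kip/in.
Capacity per unit length: φr_n = 0.75 × 0.6 × 80 × (0.707 × 0.25) = 6.363 kip/in.
8.005 > 6.363 → NOT adequate.

f_max ≈ 8.01 kip/in; NOT adequate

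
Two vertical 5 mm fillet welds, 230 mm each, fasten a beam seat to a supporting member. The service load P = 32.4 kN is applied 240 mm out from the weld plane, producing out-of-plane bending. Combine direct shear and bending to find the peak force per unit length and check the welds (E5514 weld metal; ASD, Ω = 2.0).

E55XX → F_EXX = 550 MPa.
L_w = 2 × 230 = 460 mm; section modulus (unit throat) S = 2 × L²/6 = 17630 mm².
Direct shear f_v = P/L_w = 32.4×10³/460 = 70.43 N/mm.
Moment M = P × e = 32.4×10³ × 240 = 7776000 N·mm; bending f_b = M/S = 441 N/mm.
f_max = √(f_v² + f_b²) = √(70.43² + 441²) = 446.6 N/mm.
r_n/Ω = (1/2.0) × 0.6 × 550 × (0.707 × 5) = 583.3 N/mm → adequate.

f_max ≈ 447 N/mm; adequate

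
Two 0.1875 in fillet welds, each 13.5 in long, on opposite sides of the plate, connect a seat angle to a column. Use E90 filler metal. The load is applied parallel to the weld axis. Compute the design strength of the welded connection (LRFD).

E90XX → F_EXX = 90 ksi.
Effective throat t_e = 0.707 × 0.1875 = 0.1326 in.
Total length L = 27 in; A_we = 0.1326 × 27 = 3.579 in².
F_nw = 0.6 F_EXX = 0.6 × 90 = 54 ksi.
φR_n = 0.75 × 54 × 3.579 = 145 kips.

φR_n ≈ 145 kips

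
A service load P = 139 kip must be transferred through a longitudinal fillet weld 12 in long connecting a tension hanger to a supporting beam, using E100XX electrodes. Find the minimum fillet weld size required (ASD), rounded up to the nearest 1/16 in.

w = 9/16 in

E100XX → F_EXX = 100 ksi.
Total weld length L = 12 in.
Required throat t_e = P × Ω / (0.6 F_EXX × L) = 139 × 2.0 / (0.6 × 100 × 12) = 0.3861 in.
Required leg w = t_e / 0.707 = 0.5461 in → use 9/16 in.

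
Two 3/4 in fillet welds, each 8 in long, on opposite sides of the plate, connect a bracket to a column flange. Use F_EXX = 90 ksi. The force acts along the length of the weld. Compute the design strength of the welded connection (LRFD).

φR_n ≈ 344 kip

Effective throat t_e = 0.707 × 0.75 = 0.5302 in.
Total length L = 16 in; A_we = 0.5302 × 16 = 8.484 in².
F_nw = 0.6 F_EXX = 0.6 × 90 = 54 ksi.
φR_n = 0.75 × 54 × 8.484 = 343.6 kip.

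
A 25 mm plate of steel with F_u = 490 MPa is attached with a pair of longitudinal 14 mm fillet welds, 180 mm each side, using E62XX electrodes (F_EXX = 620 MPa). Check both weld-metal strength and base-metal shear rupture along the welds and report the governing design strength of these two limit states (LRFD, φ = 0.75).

t_e = 0.707 × 14 = 9.898 mm; L = 360 mm.
Weld metal: φR_n = 0.75 × 0.6 × 620 × 9.898 × 360 × 10⁻³ = 994.2 kN.
Base metal (shear rupture): φR_n = 0.75 × 0.6 × 490 × 25 × 360 × 10⁻³ = 1984 kN.
Governing: weld metal.

φR_n ≈ 994 kN (weld metal governs)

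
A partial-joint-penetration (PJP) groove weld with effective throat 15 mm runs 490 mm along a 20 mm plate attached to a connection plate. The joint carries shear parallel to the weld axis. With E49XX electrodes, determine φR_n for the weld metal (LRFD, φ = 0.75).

E49XX → F_EXX = 490 MPa.
Effective throat (given) t_e = 15 mm.
A_we = 15 × 490 = 7350 mm².
F_nw = 0.6 F_EXX = 294 MPa.
φR_n = 0.75 × 294 × 7350 × 10⁻³ = 1621 kN.

φR_n ≈ 1620 kN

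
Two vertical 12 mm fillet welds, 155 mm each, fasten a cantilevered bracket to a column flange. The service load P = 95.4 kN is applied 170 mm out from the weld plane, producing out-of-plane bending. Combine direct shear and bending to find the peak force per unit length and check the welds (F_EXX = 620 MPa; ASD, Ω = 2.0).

f_max ≈ 2050 N/mm; NOT adequate

L_w = 2 × 155 = 310 mm; section modulus (unit throat) S = 2 × L²/6 = 8008 mm².
Direct shear f_v = P/L_w = 95.4×10³/310 = 307.7 N/mm.
Moment M = P × e = 95.4×10³ × 170 = 16218000 N·mm; bending f_b = M/S = 2025 N/mm.
f_max = √(f_v² + f_b²) = √(307.7² + 2025²) = 2048 N/mm.
r_n/Ω = (1/2.0) × 0.6 × 620 × (0.707 × 12) = 1578 N/mm → NOT adequate.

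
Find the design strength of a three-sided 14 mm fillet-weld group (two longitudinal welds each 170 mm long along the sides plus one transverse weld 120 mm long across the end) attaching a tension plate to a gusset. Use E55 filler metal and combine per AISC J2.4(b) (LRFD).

E55XX → F_EXX = 550 MPa.
t_e = 0.707 × 14 = 9.898 mm.
R_nwl = 0.6 × 550 × 9.898 × 340 × 10⁻³ = 1111 kN (longitudinal, 2 welds).
R_nwt = 0.6 × 550 × 9.898 × 120 × 10⁻³ = 392 kN (transverse, base value).
(i) R_nwl + R_nwt = 1503 kN; (ii) 0.85 R_nwl + 1.5 R_nwt = 1532 kN.
R_n = max = 1532 kN [governs: (ii)]; φR_n = 1149 kN.

φR_n ≈ 1150 kN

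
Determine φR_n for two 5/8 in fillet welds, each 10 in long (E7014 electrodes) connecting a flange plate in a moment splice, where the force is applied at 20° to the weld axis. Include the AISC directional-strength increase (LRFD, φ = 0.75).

E70XX → F_EXX = 70 ksi.
t_e = 0.707 × 0.625 = 0.4419 in; A_we = 0.4419 × 20 = 8.837 in².
Directional factor: 1.0 + 0.5 sin^1.5(20°) = 1.1.
F_nw = 0.6 × 70 × 1.1 = 46.2 ksi.
φR_n = 0.75 × 46.2 × 8.837 = 306.2 kip.

φR_n ≈ 306 kip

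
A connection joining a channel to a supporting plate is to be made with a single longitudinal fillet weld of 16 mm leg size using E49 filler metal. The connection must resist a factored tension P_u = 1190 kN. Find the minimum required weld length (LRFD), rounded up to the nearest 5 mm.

E49XX → F_EXX = 490 MPa.
Throat t_e = 0.707 × 16 = 11.31 mm.
φr_n = 0.75 × 0.6 × 490 × 11.31 × 10⁻³ = 2.494 kN/mm.
L_req = P_u / φr_n = 1190 / 2.494 = 477.1 mm total.
Round up → use L = 480 mm.

L = 480 mm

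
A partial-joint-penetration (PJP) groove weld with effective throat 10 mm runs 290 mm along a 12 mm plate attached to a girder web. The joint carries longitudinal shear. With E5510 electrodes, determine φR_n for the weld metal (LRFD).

φR_n ≈ 718 kN

E55XX → F_EXX = 550 MPa.
Effective throat (given) t_e = 10 mm.
A_we = 10 × 290 = 2900 mm².
F_nw = 0.6 F_EXX = 330 MPa.
φR_n = 0.75 × 330 × 2900 × 10⁻³ = 717.8 kN.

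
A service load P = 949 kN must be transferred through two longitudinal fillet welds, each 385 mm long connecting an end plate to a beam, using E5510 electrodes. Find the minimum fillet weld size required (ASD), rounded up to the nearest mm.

w = 11 mm

E55XX → F_EXX = 550 MPa.
Total weld length L = 770 mm.
Required throat t_e = P × Ω / (0.6 F_EXX × L) = 949 × 2.0 / (0.6 × 550 × 770 × 10⁻³) = 7.47 mm.
Required leg w = t_e / 0.707 = 10.57 mm → use 11 mm.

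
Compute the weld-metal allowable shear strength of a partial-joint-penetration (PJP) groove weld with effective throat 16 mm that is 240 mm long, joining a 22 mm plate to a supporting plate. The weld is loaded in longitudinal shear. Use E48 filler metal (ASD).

R_n/Ω ≈ 553 kN

E48XX → F_EXX = 480 MPa.
Effective throat (given) t_e = 16 mm.
A_we = 16 × 240 = 3840 mm².
F_nw = 0.6 F_EXX = 288 MPa.
R_n/Ω = (288 × 3840) / 2.0 × 10⁻³ = 553 kN.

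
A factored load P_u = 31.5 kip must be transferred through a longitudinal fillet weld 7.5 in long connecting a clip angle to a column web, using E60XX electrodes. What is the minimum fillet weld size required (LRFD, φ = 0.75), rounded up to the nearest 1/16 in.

w = 1/4 in

E60XX → F_EXX = 60 ksi.
Total weld length L = 7.5 in.
Required throat t_e = P_u / (φ × 0.6 F_EXX × L) = 31.5 / (0.75 × 0.6 × 60 × 7.5) = 0.1556 in.
Required leg w = t_e / 0.707 = 0.22 in → use 1/4 in.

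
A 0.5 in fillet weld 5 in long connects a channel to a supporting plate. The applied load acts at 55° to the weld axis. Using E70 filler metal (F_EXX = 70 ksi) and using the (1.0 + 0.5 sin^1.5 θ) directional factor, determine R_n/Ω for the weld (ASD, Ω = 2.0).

t_e = 0.707 × 0.5 = 0.3535 in; A_we = 0.3535 × 5 = 1.767 in².
Directional factor: 1.0 + 0.5 sin^1.5(55°) = 1.371.
F_nw = 0.6 × 70 × 1.371 = 57.57 ksi.
R_n/Ω = (57.57 × 1.767) / 2.0 = 50.88 kip.

R_n/Ω ≈ 50.9 kip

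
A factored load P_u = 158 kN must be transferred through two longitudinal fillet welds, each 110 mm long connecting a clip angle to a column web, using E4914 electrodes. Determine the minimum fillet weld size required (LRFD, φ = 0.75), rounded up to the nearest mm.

E49XX → F_EXX = 490 MPa.
Total weld length L = 220 mm.
Required throat t_e = P_u / (φ × 0.6 F_EXX × L) = 158 / (0.75 × 0.6 × 490 × 220 × 10⁻³) = 3.257 mm.
Required leg w = t_e / 0.707 = 4.607 mm → use 5 mm.

w = 5 mm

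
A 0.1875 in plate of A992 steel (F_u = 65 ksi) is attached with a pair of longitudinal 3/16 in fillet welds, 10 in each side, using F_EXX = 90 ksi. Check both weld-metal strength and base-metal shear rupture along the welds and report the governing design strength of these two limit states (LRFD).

t_e = 0.707 × 0.1875 = 0.1326 in; L = 20 in.
Weld metal: φR_n = 0.75 × 0.6 × 90 × 0.1326 × 20 = 107.4 kips.
Base metal (shear rupture): φR_n = 0.75 × 0.6 × 65 × 0.1875 × 20 = 109.7 kips.
Governing: weld metal.

φR_n ≈ 107 kips (weld metal governs)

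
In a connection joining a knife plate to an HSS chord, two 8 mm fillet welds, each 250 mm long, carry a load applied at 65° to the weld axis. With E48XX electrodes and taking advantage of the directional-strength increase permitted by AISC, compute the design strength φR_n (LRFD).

φR_n ≈ 874 kN

E48XX → F_EXX = 480 MPa.
t_e = 0.707 × 8 = 5.656 mm; A_we = 5.656 × 500 = 2828 mm².
Directional factor: 1.0 + 0.5 sin^1.5(65°) = 1.431.
F_nw = 0.6 × 480 × 1.431 = 412.2 MPa.
φR_n = 0.75 × 412.2 × 2828 × 10⁻³ = 874.4 kN.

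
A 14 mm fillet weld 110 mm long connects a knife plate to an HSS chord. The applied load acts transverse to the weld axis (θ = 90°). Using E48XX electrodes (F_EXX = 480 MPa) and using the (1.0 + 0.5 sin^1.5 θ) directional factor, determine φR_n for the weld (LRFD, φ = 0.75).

t_e = 0.707 × 14 = 9.898 mm; A_we = 9.898 × 110 = 1089 mm².
Directional factor: 1.0 + 0.5 sin^1.5(90°) = 1.5.
F_nw = 0.6 × 480 × 1.5 = 432 MPa.
φR_n = 0.75 × 432 × 1089 × 10⁻³ = 352.8 kN.

φR_n ≈ 353 kN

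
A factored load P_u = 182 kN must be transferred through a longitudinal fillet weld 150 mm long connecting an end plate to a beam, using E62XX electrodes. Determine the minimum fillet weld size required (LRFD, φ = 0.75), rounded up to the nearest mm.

E62XX → F_EXX = 620 MPa.
Total weld length L = 150 mm.
Required throat t_e = P_u / (φ × 0.6 F_EXX × L) = 182 / (0.75 × 0.6 × 620 × 150 × 10⁻³) = 4.349 mm.
Required leg w = t_e / 0.707 = 6.151 mm → use 7 mm.

w = 7 mm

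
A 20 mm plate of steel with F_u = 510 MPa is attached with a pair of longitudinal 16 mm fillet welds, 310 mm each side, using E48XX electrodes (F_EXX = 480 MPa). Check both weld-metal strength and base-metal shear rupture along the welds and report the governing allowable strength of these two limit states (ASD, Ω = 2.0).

R_n/Ω ≈ 1010 kN (weld metal governs)

t_e = 0.707 × 16 = 11.31 mm; L = 620 mm.
Weld metal: R_n/Ω = (1/2.0) × 0.6 × 480 × 11.31 × 620 × 10⁻³ = 1010 kN.
Base metal (shear rupture): R_n/Ω = (1/2.0) × 0.6 × 510 × 20 × 620 × 10⁻³ = 1897 kN.
Governing: weld metal.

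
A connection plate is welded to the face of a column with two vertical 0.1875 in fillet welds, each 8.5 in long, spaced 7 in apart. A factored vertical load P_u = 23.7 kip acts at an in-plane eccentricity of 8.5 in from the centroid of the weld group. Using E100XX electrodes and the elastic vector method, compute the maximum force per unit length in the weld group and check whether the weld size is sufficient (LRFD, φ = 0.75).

f_max ≈ 4.59 kip/in; adequate

E100XX → F_EXX = 100 ksi.
Total weld length L_w = 17 in. Treat welds as unit-width lines.
Polar moment about centroid: J = 2[d³/12 + d(b/2)²] = 2[8.5³/12 + 8.5×3.5²] = 310.6 in³.
Direct shear f_v = P/L_w = 23.7 / 17 = 1.394 kip/in (vertical).
Torsion M = P·e = 23.7 × 8.5 = 201.45 kip·in.
Critical point at (x, y) = (3.5, 4.25) from centroid. f_tx = M·y/J = 2.756 kip/in; f_ty = M·x/J = 2.27 kip/in.
Resultant f_max = √[f_tx² + (f_v + f_ty)²] = √[2.756² + (1.394 + 2.27)²] = 4.585 kip/in.
Capacity per unit length: φr_n = 0.75 × 0.6 × 100 × (0.707 × 0.1875) = 5.965 kip/in.
4.585 ≤ 5.965 → adequate.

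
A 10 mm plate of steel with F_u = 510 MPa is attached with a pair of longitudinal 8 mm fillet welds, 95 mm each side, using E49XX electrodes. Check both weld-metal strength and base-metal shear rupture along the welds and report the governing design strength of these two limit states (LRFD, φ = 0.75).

φR_n ≈ 237 kN (weld metal governs)

E49XX → F_EXX = 490 MPa.
t_e = 0.707 × 8 = 5.656 mm; L = 190 mm.
Weld metal: φR_n = 0.75 × 0.6 × 490 × 5.656 × 190 × 10⁻³ = 237 kN.
Base metal (shear rupture): φR_n = 0.75 × 0.6 × 510 × 10 × 190 × 10⁻³ = 436 kN.
Governing: weld metal.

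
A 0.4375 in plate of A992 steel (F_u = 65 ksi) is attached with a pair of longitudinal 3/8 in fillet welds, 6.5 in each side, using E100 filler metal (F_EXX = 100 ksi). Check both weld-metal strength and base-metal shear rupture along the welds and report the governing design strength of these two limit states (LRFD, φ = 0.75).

φR_n ≈ 155 kips (weld metal governs)

t_e = 0.707 × 0.375 = 0.2651 in; L = 13 in.
Weld metal: φR_n = 0.75 × 0.6 × 100 × 0.2651 × 13 = 155.1 kips.
Base metal (shear rupture): φR_n = 0.75 × 0.6 × 65 × 0.4375 × 13 = 166.4 kips.
Governing: weld metal.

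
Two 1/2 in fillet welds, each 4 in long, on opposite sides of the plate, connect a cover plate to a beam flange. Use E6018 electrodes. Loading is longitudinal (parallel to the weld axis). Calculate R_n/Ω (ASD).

E60XX → F_EXX = 60 ksi.
Effective throat t_e = 0.707 × 0.5 = 0.3535 in.
Total length L = 8 in; A_we = 0.3535 × 8 = 2.828 in².
F_nw = 0.6 F_EXX = 0.6 × 60 = 36 ksi.
R_n = 36 × 2.828 = 101.8 kips; R_n/Ω = 101.8/2.0 = 50.9 kips.

R_n/Ω ≈ 50.9 kips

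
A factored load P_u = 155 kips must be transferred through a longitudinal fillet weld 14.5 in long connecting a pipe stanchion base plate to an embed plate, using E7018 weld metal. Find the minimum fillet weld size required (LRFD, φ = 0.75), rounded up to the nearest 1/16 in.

E70XX → F_EXX = 70 ksi.
Total weld length L = 14.5 in.
Required throat t_e = P_u / (φ × 0.6 F_EXX × L) = 155 / (0.75 × 0.6 × 70 × 14.5) = 0.3394 in.
Required leg w = t_e / 0.707 = 0.48 in → use 1/2 in.

w = 1/2 in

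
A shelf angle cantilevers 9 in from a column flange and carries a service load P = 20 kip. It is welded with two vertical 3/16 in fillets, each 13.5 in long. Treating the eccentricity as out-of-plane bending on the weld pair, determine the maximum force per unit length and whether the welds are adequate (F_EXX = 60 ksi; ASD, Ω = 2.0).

f_max ≈ 3.05 kip/in; NOT adequate

L_w = 2 × 13.5 = 27 in; section modulus (unit throat) S = 2 × L²/6 = 60.75 in².
Direct shear f_v = P/L_w = 20/27 = 0.7407 kip/in.
Moment M = P × e = 20 × 9 = 180 kip·in; bending f_b = M/S = 2.963 kip/in.
f_max = √(f_v² + f_b²) = √(0.7407² + 2.963²) = 3.054 kip/in.
r_n/Ω = (1/2.0) × 0.6 × 60 × (0.707 × 0.1875) = 2.386 kip/in → NOT adequate.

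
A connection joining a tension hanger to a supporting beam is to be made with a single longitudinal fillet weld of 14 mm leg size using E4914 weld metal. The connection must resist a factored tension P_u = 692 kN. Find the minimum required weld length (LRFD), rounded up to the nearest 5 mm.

E49XX → F_EXX = 490 MPa.
Throat t_e = 0.707 × 14 = 9.898 mm.
φr_n = 0.75 × 0.6 × 490 × 9.898 × 10⁻³ = 2.183 kN/mm.
L_req = P_u / φr_n = 692 / 2.183 = 317.1 mm total.
Round up → use L = 320 mm.

L = 320 mm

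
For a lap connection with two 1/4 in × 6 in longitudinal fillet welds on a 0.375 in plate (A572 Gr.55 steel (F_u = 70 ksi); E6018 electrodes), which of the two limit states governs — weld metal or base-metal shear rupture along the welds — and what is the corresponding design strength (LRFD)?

E60XX → F_EXX = 60 ksi.
t_e = 0.707 × 0.25 = 0.1767 in; L = 12 in.
Weld metal: φR_n = 0.75 × 0.6 × 60 × 0.1767 × 12 = 57.27 kip.
Base metal (shear rupture): φR_n = 0.75 × 0.6 × 70 × 0.375 × 12 = 141.8 kip.
Governing: weld metal.

φR_n ≈ 57.3 kip (weld metal governs)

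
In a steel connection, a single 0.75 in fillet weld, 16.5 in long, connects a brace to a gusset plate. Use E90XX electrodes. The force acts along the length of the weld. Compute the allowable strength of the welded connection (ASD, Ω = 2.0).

E90XX → F_EXX = 90 ksi.
Effective throat t_e = 0.707 × 0.75 = 0.5302 in.
Total length L = 16.5 in; A_we = 0.5302 × 16.5 = 8.749 in².
F_nw = 0.6 F_EXX = 0.6 × 90 = 54 ksi.
R_n = 54 × 8.749 = 472.5 kip; R_n/Ω = 472.5/2.0 = 236.2 kip.

R_n/Ω ≈ 236 kip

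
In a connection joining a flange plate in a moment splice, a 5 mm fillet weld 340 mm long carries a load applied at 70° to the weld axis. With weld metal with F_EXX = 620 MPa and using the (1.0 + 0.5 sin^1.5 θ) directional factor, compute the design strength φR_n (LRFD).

t_e = 0.707 × 5 = 3.535 mm; A_we = 3.535 × 340 = 1202 mm².
Directional factor: 1.0 + 0.5 sin^1.5(70°) = 1.455.
F_nw = 0.6 × 620 × 1.455 = 541.4 MPa.
φR_n = 0.75 × 541.4 × 1202 × 10⁻³ = 488.1 kN.

φR_n ≈ 488 kN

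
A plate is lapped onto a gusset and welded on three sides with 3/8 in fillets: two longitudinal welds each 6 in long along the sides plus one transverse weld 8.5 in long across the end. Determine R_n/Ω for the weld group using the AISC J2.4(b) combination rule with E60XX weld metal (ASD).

R_n/Ω ≈ 110 kips

E60XX → F_EXX = 60 ksi.
t_e = 0.707 × 0.375 = 0.2651 in.
R_nwl = 0.6 × 60 × 0.2651 × 12 = 114.5 kips (longitudinal, 2 welds).
R_nwt = 0.6 × 60 × 0.2651 × 8.5 = 81.13 kips (transverse, base value).
(i) R_nwl + R_nwt = 195.7 kips; (ii) 0.85 R_nwl + 1.5 R_nwt = 219 kips.
R_n = max = 219 kips [governs: (ii)]; R_n/Ω = 109.5 kips.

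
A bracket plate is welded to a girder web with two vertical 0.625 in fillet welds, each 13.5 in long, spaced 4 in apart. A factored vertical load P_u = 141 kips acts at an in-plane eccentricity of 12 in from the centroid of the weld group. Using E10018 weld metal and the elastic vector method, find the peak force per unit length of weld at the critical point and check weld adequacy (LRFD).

f_max ≈ 25 kip/in; NOT adequate

E100XX → F_EXX = 100 ksi.
Total weld length L_w = 27 in. Treat welds as unit-width lines.
Polar moment about centroid: J = 2[d³/12 + d(b/2)²] = 2[13.5³/12 + 13.5×2²] = 518.1 in³.
Direct shear f_v = P/L_w = 141 / 27 = 5.222 kip/in (vertical).
Torsion M = P·e = 141 × 12 = 1692 kip·in.
Critical point at (x, y) = (2, 6.75) from centroid. f_tx = M·y/J = 22.05 kip/in; f_ty = M·x/J = 6.532 kip/in.
Resultant f_max = √[f_tx² + (f_v + f_ty)²] = √[22.05² + (5.222 + 6.532)²] = 24.98 kip/in.
Capacity per unit length: φr_n = 0.75 × 0.6 × 100 × (0.707 × 0.625) = 19.88 kip/in.
24.98 > 19.88 → NOT adequate.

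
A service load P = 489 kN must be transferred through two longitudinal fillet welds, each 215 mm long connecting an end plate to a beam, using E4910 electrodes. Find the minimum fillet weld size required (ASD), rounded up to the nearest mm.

E49XX → F_EXX = 490 MPa.
Total weld length L = 430 mm.
Required throat t_e = P × Ω / (0.6 F_EXX × L) = 489 × 2.0 / (0.6 × 490 × 430 × 10⁻³) = 7.736 mm.
Required leg w = t_e / 0.707 = 10.94 mm → use 11 mm.

w = 11 mm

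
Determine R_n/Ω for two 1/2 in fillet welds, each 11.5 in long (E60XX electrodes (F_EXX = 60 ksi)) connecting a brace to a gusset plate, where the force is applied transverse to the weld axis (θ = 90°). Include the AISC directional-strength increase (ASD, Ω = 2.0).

R_n/Ω ≈ 220 kips

t_e = 0.707 × 0.5 = 0.3535 in; A_we = 0.3535 × 23 = 8.13 in².
Directional factor: 1.0 + 0.5 sin^1.5(90°) = 1.5.
F_nw = 0.6 × 60 × 1.5 = 54 ksi.
R_n/Ω = (54 × 8.13) / 2.0 = 219.5 kips.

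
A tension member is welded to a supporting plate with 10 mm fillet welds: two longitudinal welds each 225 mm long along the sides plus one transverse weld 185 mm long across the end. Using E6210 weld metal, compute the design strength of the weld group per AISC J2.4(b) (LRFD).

φR_n ≈ 1300 kN

E62XX → F_EXX = 620 MPa.
t_e = 0.707 × 10 = 7.07 mm.
R_nwl = 0.6 × 620 × 7.07 × 450 × 10⁻³ = 1184 kN (longitudinal, 2 welds).
R_nwt = 0.6 × 620 × 7.07 × 185 × 10⁻³ = 486.6 kN (transverse, base value).
(i) R_nwl + R_nwt = 1670 kN; (ii) 0.85 R_nwl + 1.5 R_nwt = 1736 kN.
R_n = max = 1736 kN [governs: (ii)]; φR_n = 1302 kN.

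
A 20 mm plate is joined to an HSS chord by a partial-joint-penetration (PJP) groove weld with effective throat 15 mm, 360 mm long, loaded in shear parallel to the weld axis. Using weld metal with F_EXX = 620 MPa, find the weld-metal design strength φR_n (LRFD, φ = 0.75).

φR_n ≈ 1510 kN

Effective throat (given) t_e = 15 mm.
A_we = 15 × 360 = 5400 mm².
F_nw = 0.6 F_EXX = 372 MPa.
φR_n = 0.75 × 372 × 5400 × 10⁻³ = 1507 kN.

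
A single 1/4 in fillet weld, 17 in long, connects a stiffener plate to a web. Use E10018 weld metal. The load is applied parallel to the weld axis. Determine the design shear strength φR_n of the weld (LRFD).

φR_n ≈ 135 kips

E100XX → F_EXX = 100 ksi.
Effective throat t_e = 0.707 × 0.25 = 0.1767 in.
Total length L = 17 in; A_we = 0.1767 × 17 = 3.005 in².
F_nw = 0.6 F_EXX = 0.6 × 100 = 60 ksi.
φR_n = 0.75 × 60 × 3.005 = 135.2 kips.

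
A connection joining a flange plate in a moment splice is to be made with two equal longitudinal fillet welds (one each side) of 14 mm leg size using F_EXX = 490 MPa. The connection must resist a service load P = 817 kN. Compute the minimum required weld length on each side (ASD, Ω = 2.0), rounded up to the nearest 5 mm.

L = 285 mm on each side

Throat t_e = 0.707 × 14 = 9.898 mm.
r_n/Ω = (0.6 × 490 × 9.898) / 2.0 = 1455 N/mm = 1.455 kN/mm.
L_req = P / (r_n/Ω) = 817 / 1.455 = 561.5 mm total.
Per side: 561.5 / 2 = 280.8 mm.
Round up → use L = 285 mm on each side.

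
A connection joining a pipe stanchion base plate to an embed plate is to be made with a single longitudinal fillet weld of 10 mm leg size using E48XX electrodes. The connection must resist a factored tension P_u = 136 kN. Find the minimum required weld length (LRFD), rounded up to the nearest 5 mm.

L = 90 mm

E48XX → F_EXX = 480 MPa.
Throat t_e = 0.707 × 10 = 7.07 mm.
φr_n = 0.75 × 0.6 × 480 × 7.07 × 10⁻³ = 1.527 kN/mm.
L_req = P_u / φr_n = 136 / 1.527 = 89.06 mm total.
Round up → use L = 90 mm.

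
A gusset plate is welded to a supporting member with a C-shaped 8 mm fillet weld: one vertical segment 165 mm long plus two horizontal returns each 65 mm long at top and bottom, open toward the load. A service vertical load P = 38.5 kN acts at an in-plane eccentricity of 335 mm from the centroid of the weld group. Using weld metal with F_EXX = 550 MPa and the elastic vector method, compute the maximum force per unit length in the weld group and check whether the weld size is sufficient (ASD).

f_max ≈ 978 N/mm; NOT adequate

Total weld length L_w = 295 mm. Treat welds as unit-width lines.
Centroid: x̄ = 2×65×32.5 / 295 = 14.32 mm from the vertical weld.
Polar moment about centroid: J = I_x + I_y = [165³/12 + 2×65×82.5²] + [165×14.32² + 2(65³/12 + 65×18.18²)] = 1382000 mm³.
Direct shear f_v = P/L_w = 38.5×10³ / 295 = 130.5 N/mm (vertical).
Torsion M = P·e = 38.5×10³ × 335 = 12898000 N·mm.
Critical point at (x, y) = (50.68, 82.5) from centroid. f_tx = M·y/J = 770.1 N/mm; f_ty = M·x/J = 473 N/mm.
Resultant f_max = √[f_tx² + (f_v + f_ty)²] = √[770.1² + (130.5 + 473)²] = 978.4 N/mm.
Capacity per unit length: r_n/Ω = (1/2.0) × 0.6 × 550 × (0.707 × 8) = 933.2 N/mm.
978.4 > 933.2 → NOT adequate.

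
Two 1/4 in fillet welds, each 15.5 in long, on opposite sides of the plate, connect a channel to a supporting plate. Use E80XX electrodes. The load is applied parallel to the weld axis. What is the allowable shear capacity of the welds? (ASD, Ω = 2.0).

E80XX → F_EXX = 80 ksi.
Effective throat t_e = 0.707 × 0.25 = 0.1767 in.
Total length L = 31 in; A_we = 0.1767 × 31 = 5.479 in².
F_nw = 0.6 F_EXX = 0.6 × 80 = 48 ksi.
R_n = 48 × 5.479 = 263 kips; R_n/Ω = 263/2.0 = 131.5 kips.

R_n/Ω ≈ 132 kips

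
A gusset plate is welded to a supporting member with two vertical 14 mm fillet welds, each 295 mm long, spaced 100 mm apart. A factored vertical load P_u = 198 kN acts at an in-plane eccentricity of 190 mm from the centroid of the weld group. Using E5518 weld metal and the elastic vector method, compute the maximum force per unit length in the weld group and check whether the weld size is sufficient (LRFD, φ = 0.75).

E55XX → F_EXX = 550 MPa.
Total weld length L_w = 590 mm. Treat welds as unit-width lines.
Polar moment about centroid: J = 2[d³/12 + d(b/2)²] = 2[295³/12 + 295×50²] = 5754000 mm³.
Direct shear f_v = P/L_w = 198×10³ / 590 = 335.6 N/mm (vertical).
Torsion M = P·e = 198×10³ × 190 = 37620000 N·mm.
Critical point at (x, y) = (50, 147.5) from centroid. f_tx = M·y/J = 964.4 N/mm; f_ty = M·x/J = 326.9 N/mm.
Resultant f_max = √[f_tx² + (f_v + f_ty)²] = √[964.4² + (335.6 + 326.9)²] = 1170 N/mm.
Capacity per unit length: φr_n = 0.75 × 0.6 × 550 × (0.707 × 14) = 2450 N/mm.
1170 ≤ 2450 → adequate.

f_max ≈ 1170 N/mm; adequate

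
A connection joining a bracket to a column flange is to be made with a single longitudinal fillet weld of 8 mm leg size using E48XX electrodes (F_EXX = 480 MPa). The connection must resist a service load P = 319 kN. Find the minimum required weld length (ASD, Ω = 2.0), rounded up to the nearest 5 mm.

L = 395 mm

Throat t_e = 0.707 × 8 = 5.656 mm.
r_n/Ω = (0.6 × 480 × 5.656) / 2.0 = 814.5 N/mm = 0.8145 kN/mm.
L_req = P / (r_n/Ω) = 319 / 0.8145 = 391.7 mm total.
Round up → use L = 395 mm.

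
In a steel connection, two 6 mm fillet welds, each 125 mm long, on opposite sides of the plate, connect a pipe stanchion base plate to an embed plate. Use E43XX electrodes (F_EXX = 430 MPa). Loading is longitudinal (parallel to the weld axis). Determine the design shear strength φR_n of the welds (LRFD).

Effective throat t_e = 0.707 × 6 = 4.242 mm.
Total length L = 250 mm; A_we = 4.242 × 250 = 1060 mm².
F_nw = 0.6 F_EXX = 0.6 × 430 = 258 MPa.
φR_n = 0.75 × 258 × 1060 × 10⁻³ = 205.2 kN.

φR_n ≈ 205 kN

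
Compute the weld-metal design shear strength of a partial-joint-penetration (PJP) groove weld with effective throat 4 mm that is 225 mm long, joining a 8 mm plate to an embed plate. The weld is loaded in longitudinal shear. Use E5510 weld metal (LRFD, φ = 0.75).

φR_n ≈ 223 kN

E55XX → F_EXX = 550 MPa.
Effective throat (given) t_e = 4 mm.
A_we = 4 × 225 = 900 mm².
F_nw = 0.6 F_EXX = 330 MPa.
φR_n = 0.75 × 330 × 900 × 10⁻³ = 222.8 kN.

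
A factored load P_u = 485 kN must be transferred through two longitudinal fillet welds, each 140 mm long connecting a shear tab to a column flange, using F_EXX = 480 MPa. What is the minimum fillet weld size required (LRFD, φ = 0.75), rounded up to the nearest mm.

w = 12 mm

Total weld length L = 280 mm.
Required throat t_e = P_u / (φ × 0.6 F_EXX × L) = 485 / (0.75 × 0.6 × 480 × 280 × 10⁻³) = 8.019 mm.
Required leg w = t_e / 0.707 = 11.34 mm → use 12 mm.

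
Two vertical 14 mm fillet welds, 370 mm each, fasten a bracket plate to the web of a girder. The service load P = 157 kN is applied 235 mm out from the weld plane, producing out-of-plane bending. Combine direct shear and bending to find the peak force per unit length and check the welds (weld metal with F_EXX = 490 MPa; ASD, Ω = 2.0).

f_max ≈ 836 N/mm; adequate

L_w = 2 × 370 = 740 mm; section modulus (unit throat) S = 2 × L²/6 = 45630 mm².
Direct shear f_v = P/L_w = 157×10³/740 = 212.2 N/mm.
Moment M = P × e = 157×10³ × 235 = 36895000 N·mm; bending f_b = M/S = 808.5 N/mm.
f_max = √(f_v² + f_b²) = √(212.2² + 808.5²) = 835.9 N/mm.
r_n/Ω = (1/2.0) × 0.6 × 490 × (0.707 × 14) = 1455 N/mm → adequate.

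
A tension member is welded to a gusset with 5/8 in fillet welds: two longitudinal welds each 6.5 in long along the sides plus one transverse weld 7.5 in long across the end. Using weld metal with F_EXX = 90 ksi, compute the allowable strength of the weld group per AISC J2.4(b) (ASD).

t_e = 0.707 × 0.625 = 0.4419 in.
R_nwl = 0.6 × 90 × 0.4419 × 13 = 310.2 kips (longitudinal, 2 welds).
R_nwt = 0.6 × 90 × 0.4419 × 7.5 = 179 kips (transverse, base value).
(i) R_nwl + R_nwt = 489.2 kips; (ii) 0.85 R_nwl + 1.5 R_nwt = 532.1 kips.
R_n = max = 532.1 kips [governs: (ii)]; R_n/Ω = 266.1 kips.

R_n/Ω ≈ 266 kips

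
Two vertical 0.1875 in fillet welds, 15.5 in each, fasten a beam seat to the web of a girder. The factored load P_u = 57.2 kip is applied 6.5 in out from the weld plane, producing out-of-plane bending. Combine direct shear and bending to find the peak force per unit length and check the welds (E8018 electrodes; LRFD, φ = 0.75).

f_max ≈ 5 kip/in; NOT adequate

E80XX → F_EXX = 80 ksi.
L_w = 2 × 15.5 = 31 in; section modulus (unit throat) S = 2 × L²/6 = 80.08 in².
Direct shear f_v = P/L_w = 57.2/31 = 1.845 kip/in.
Moment M = P × e = 57.2 × 6.5 = 371.8 kip·in; bending f_b = M/S = 4.643 kip/in.
f_max = √(f_v² + f_b²) = √(1.845² + 4.643²) = 4.996 kip/in.
φr_n = 0.75 × 0.6 × 80 × (0.707 × 0.1875) = 4.772 kip/in → NOT adequate.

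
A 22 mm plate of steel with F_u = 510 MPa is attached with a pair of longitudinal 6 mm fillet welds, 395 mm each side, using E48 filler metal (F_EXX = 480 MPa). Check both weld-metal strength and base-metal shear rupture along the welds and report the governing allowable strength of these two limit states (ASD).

R_n/Ω ≈ 483 kN (weld metal governs)

t_e = 0.707 × 6 = 4.242 mm; L = 790 mm.
Weld metal: R_n/Ω = (1/2.0) × 0.6 × 480 × 4.242 × 790 × 10⁻³ = 482.6 kN.
Base metal (shear rupture): R_n/Ω = (1/2.0) × 0.6 × 510 × 22 × 790 × 10⁻³ = 2659 kN.
Governing: weld metal.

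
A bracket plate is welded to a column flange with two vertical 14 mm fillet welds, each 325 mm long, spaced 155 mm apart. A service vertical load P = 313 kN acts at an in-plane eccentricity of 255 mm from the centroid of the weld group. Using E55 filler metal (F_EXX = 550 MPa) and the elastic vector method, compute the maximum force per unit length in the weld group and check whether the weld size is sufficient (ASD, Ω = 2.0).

Total weld length L_w = 650 mm. Treat welds as unit-width lines.
Polar moment about centroid: J = 2[d³/12 + d(b/2)²] = 2[325³/12 + 325×77.5²] = 9625000 mm³.
Direct shear f_v = P/L_w = 313×10³ / 650 = 481.5 N/mm (vertical).
Torsion M = P·e = 313×10³ × 255 = 79815000 N·mm.
Critical point at (x, y) = (77.5, 162.5) from centroid. f_tx = M·y/J = 1347 N/mm; f_ty = M·x/J = 642.6 N/mm.
Resultant f_max = √[f_tx² + (f_v + f_ty)²] = √[1347² + (481.5 + 642.6)²] = 1755 N/mm.
Capacity per unit length: r_n/Ω = (1/2.0) × 0.6 × 550 × (0.707 × 14) = 1633 N/mm.
1755 > 1633 → NOT adequate.

f_max ≈ 1750 N/mm; NOT adequate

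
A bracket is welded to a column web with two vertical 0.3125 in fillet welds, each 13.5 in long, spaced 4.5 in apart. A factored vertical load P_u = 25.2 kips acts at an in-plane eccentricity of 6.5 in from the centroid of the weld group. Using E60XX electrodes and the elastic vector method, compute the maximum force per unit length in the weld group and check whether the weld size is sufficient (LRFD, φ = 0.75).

E60XX → F_EXX = 60 ksi.
Total weld length L_w = 27 in. Treat welds as unit-width lines.
Polar moment about centroid: J = 2[d³/12 + d(b/2)²] = 2[13.5³/12 + 13.5×2.25²] = 546.8 in³.
Direct shear f_v = P/L_w = 25.2 / 27 = 0.9333 kip/in (vertical).
Torsion M = P·e = 25.2 × 6.5 = 163.8 kip·in.
Critical point at (x, y) = (2.25, 6.75) from centroid. f_tx = M·y/J = 2.022 kip/in; f_ty = M·x/J = 0.6741 kip/in.
Resultant f_max = √[f_tx² + (f_v + f_ty)²] = √[2.022² + (0.9333 + 0.6741)²] = 2.583 kip/in.
Capacity per unit length: φr_n = 0.75 × 0.6 × 60 × (0.707 × 0.3125) = 5.965 kip/in.
2.583 ≤ 5.965 → adequate.

f_max ≈ 2.58 kip/in; adequate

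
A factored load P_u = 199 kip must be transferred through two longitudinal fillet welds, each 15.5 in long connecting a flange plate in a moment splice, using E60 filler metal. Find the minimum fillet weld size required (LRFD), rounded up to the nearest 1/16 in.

w = 3/8 in

E60XX → F_EXX = 60 ksi.
Total weld length L = 31 in.
Required throat t_e = P_u / (φ × 0.6 F_EXX × L) = 199 / (0.75 × 0.6 × 60 × 31) = 0.2378 in.
Required leg w = t_e / 0.707 = 0.3363 in → use 3/8 in.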